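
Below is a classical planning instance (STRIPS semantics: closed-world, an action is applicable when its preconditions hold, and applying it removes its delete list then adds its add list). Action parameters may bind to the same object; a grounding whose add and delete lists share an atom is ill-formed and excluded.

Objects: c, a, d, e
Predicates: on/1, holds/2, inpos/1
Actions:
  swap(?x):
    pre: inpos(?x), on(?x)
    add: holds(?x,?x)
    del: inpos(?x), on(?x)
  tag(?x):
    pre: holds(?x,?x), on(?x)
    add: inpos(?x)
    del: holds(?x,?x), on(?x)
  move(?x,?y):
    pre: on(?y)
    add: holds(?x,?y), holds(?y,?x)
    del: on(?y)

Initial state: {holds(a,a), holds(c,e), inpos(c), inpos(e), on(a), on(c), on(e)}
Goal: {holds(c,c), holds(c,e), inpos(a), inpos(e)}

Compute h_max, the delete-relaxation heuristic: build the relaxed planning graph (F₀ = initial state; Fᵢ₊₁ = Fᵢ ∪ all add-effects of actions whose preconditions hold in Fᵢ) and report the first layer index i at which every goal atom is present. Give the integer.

1

F0 = init (7 atoms)
F1 = F0 ∪ {holds(a,c), holds(a,d), holds(a,e), holds(c,a), holds(c,c), holds(c,d), holds(d,a), holds(d,c), holds(d,e), holds(e,a), holds(e,c), holds(e,d), holds(e,e), inpos(a)}  (21 atoms)
goal ⊆ F1  ⇒  h_max = 1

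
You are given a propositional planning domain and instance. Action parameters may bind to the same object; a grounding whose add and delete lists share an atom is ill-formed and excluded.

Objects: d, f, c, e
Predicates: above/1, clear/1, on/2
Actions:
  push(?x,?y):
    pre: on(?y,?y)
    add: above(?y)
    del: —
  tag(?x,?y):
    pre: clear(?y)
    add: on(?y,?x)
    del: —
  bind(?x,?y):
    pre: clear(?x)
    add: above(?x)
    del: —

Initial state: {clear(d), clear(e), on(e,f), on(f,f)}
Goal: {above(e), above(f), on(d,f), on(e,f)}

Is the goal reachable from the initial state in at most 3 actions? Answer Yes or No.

1. push(d,f)  →  {above(f), clear(d), clear(e), on(e,f), on(f,f)}
2. tag(f,d)  →  {above(f), clear(d), clear(e), on(d,f), on(e,f), on(f,f)}
3. bind(e,d)  →  {above(e), above(f), clear(d), clear(e), on(d,f), on(e,f), on(f,f)}
optimal plan length = 3; 3 ≤ 3

Yes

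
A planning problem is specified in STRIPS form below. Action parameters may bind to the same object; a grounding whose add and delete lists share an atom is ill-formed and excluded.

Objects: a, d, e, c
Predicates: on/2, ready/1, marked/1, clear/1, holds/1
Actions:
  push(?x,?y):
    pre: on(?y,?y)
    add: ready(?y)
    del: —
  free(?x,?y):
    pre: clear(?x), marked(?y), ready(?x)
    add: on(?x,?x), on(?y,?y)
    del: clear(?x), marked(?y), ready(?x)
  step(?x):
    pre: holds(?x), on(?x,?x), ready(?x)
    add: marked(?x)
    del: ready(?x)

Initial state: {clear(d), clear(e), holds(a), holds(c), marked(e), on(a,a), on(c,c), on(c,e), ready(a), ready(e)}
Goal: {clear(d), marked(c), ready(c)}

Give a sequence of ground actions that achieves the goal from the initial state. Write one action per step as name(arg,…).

1. push(a,c)  →  {clear(d), clear(e), holds(a), holds(c), marked(e), on(a,a), on(c,c), on(c,e), ready(a), ready(c), ready(e)}
2. step(c)  →  {clear(d), clear(e), holds(a), holds(c), marked(c), marked(e), on(a,a), on(c,c), on(c,e), ready(a), ready(e)}
3. push(a,c)  →  {clear(d), clear(e), holds(a), holds(c), marked(c), marked(e), on(a,a), on(c,c), on(c,e), ready(a), ready(c), ready(e)}

push(a,c); step(c); push(a,c)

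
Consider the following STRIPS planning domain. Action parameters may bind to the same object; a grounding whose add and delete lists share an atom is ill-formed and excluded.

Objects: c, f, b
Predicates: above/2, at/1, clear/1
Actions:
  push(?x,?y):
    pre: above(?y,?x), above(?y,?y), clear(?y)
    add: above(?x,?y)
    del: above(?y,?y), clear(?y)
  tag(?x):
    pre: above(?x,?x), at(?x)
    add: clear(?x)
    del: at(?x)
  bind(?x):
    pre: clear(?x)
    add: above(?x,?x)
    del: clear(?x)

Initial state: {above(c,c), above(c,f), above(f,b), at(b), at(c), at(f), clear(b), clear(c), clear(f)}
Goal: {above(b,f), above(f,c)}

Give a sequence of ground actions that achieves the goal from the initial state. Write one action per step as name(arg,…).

push(f,c); bind(f); tag(f); push(b,f)

1. push(f,c)  →  {above(c,f), above(f,b), above(f,c), at(b), at(c), at(f), clear(b), clear(f)}
2. bind(f)  →  {above(c,f), above(f,b), above(f,c), above(f,f), at(b), at(c), at(f), clear(b)}
3. tag(f)  →  {above(c,f), above(f,b), above(f,c), above(f,f), at(b), at(c), clear(b), clear(f)}
4. push(b,f)  →  {above(b,f), above(c,f), above(f,b), above(f,c), at(b), at(c), clear(b)}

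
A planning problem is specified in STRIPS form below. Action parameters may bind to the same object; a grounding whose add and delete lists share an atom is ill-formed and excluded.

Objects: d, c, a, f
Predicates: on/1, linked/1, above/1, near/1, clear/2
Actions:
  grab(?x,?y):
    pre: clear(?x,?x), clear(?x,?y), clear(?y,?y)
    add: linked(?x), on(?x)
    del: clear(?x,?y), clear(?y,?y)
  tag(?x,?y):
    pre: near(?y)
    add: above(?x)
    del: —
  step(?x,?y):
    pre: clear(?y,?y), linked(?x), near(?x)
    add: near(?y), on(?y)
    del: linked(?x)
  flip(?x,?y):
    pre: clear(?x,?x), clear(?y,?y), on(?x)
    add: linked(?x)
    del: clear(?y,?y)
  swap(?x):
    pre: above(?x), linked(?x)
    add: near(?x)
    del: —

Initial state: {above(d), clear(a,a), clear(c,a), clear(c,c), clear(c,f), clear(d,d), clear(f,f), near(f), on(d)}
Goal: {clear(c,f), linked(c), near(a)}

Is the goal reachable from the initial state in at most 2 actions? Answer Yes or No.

1. grab(c,c)  →  {above(d), clear(a,a), clear(c,a), clear(c,f), clear(d,d), clear(f,f), linked(c), near(f), on(c), on(d)}
2. grab(f,f)  →  {above(d), clear(a,a), clear(c,a), clear(c,f), clear(d,d), linked(c), linked(f), near(f), on(c), on(d), on(f)}
3. step(f,a)  →  {above(d), clear(a,a), clear(c,a), clear(c,f), clear(d,d), linked(c), near(a), near(f), on(a), on(c), on(d), on(f)}
optimal plan length = 3; 3 > 2

No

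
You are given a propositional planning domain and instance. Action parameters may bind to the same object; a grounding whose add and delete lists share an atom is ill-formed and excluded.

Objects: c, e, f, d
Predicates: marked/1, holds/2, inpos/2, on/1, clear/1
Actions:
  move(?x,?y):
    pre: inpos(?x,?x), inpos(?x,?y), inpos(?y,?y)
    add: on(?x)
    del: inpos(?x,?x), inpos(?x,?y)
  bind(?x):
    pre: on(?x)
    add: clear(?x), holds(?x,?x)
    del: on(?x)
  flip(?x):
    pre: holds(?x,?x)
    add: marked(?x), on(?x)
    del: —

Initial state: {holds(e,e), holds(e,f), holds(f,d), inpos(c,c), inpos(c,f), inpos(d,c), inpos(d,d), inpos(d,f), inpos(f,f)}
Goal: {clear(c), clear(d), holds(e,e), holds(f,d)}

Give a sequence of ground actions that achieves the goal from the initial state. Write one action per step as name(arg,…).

move(c,c); move(d,f); bind(c); bind(d)

1. move(c,c)  →  {holds(e,e), holds(e,f), holds(f,d), inpos(c,f), inpos(d,c), inpos(d,d), inpos(d,f), inpos(f,f), on(c)}
2. move(d,f)  →  {holds(e,e), holds(e,f), holds(f,d), inpos(c,f), inpos(d,c), inpos(f,f), on(c), on(d)}
3. bind(c)  →  {clear(c), holds(c,c), holds(e,e), holds(e,f), holds(f,d), inpos(c,f), inpos(d,c), inpos(f,f), on(d)}
4. bind(d)  →  {clear(c), clear(d), holds(c,c), holds(d,d), holds(e,e), holds(e,f), holds(f,d), inpos(c,f), inpos(d,c), inpos(f,f)}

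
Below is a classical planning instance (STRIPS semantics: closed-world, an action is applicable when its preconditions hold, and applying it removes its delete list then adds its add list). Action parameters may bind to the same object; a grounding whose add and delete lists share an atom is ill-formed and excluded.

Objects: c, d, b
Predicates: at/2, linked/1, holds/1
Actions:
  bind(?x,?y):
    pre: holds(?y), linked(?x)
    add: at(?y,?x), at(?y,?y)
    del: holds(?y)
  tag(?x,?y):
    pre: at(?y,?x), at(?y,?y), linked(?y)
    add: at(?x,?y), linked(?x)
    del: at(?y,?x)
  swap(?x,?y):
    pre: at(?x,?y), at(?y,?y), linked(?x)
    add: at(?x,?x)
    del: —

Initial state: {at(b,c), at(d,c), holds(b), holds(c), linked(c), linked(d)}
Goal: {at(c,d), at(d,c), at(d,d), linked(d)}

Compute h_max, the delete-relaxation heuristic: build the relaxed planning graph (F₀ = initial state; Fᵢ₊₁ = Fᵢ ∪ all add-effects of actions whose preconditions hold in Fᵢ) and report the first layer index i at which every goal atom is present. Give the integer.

F0 = init (6 atoms)
F1 = F0 ∪ {at(b,b), at(b,d), at(c,c), at(c,d)}  (10 atoms)
F2 = F1 ∪ {at(d,d)}  (11 atoms)
goal ⊆ F2  ⇒  h_max = 2

2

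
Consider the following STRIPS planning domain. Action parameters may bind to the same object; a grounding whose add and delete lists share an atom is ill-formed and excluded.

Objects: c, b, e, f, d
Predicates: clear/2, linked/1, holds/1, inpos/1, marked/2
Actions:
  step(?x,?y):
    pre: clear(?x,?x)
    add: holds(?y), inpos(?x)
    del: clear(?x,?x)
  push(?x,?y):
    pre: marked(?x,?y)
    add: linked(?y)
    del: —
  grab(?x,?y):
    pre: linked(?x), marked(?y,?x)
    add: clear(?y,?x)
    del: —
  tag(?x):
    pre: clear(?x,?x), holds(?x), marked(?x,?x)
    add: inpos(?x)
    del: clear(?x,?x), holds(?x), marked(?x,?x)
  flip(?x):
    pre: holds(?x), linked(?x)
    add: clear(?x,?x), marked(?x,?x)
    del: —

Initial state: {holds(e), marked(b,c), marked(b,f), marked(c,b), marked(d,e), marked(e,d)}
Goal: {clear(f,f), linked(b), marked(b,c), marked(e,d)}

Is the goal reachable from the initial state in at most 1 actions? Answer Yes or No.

No

1. push(c,b)  →  {holds(e), linked(b), marked(b,c), marked(b,f), marked(c,b), marked(d,e), marked(e,d)}
2. push(b,f)  →  {holds(e), linked(b), linked(f), marked(b,c), marked(b,f), marked(c,b), marked(d,e), marked(e,d)}
3. push(d,e)  →  {holds(e), linked(b), linked(e), linked(f), marked(b,c), marked(b,f), marked(c,b), marked(d,e), marked(e,d)}
4. flip(e)  →  {clear(e,e), holds(e), linked(b), linked(e), linked(f), marked(b,c), marked(b,f), marked(c,b), marked(d,e), marked(e,d), marked(e,e)}
5. step(e,f)  →  {holds(e), holds(f), inpos(e), linked(b), linked(e), linked(f), marked(b,c), marked(b,f), marked(c,b), marked(d,e), marked(e,d), marked(e,e)}
6. flip(f)  →  {clear(f,f), holds(e), holds(f), inpos(e), linked(b), linked(e), linked(f), marked(b,c), marked(b,f), marked(c,b), marked(d,e), marked(e,d), marked(e,e), marked(f,f)}
optimal plan length = 6; 6 > 1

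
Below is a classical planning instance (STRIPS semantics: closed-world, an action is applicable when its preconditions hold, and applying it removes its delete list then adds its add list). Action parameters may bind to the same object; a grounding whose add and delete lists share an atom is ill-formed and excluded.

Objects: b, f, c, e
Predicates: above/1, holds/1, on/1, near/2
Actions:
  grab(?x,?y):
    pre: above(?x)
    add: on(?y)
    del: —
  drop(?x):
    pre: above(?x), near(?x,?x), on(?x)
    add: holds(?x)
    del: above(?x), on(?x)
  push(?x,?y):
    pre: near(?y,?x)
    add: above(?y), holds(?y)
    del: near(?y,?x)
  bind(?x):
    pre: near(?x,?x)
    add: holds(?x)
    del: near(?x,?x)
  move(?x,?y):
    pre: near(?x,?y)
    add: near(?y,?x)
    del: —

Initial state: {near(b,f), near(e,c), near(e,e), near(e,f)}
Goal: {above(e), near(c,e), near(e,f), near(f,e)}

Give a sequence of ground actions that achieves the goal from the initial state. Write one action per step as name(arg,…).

push(e,e); move(e,f); move(e,c)

1. push(e,e)  →  {above(e), holds(e), near(b,f), near(e,c), near(e,f)}
2. move(e,f)  →  {above(e), holds(e), near(b,f), near(e,c), near(e,f), near(f,e)}
3. move(e,c)  →  {above(e), holds(e), near(b,f), near(c,e), near(e,c), near(e,f), near(f,e)}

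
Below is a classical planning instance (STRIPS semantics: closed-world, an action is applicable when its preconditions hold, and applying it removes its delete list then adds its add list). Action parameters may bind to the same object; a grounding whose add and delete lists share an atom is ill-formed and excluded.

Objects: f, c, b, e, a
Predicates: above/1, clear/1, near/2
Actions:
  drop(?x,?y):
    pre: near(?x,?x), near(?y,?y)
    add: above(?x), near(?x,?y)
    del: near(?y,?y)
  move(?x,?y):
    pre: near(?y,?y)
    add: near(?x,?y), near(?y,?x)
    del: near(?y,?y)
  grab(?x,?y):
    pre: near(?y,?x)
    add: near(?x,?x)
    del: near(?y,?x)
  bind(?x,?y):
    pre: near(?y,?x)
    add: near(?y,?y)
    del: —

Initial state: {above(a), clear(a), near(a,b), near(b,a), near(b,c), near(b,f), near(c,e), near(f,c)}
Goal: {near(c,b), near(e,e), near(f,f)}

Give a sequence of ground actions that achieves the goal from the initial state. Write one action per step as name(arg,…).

1. grab(f,b)  →  {above(a), clear(a), near(a,b), near(b,a), near(b,c), near(c,e), near(f,c), near(f,f)}
2. grab(c,f)  →  {above(a), clear(a), near(a,b), near(b,a), near(b,c), near(c,c), near(c,e), near(f,f)}
3. move(b,c)  →  {above(a), clear(a), near(a,b), near(b,a), near(b,c), near(c,b), near(c,e), near(f,f)}
4. grab(e,c)  →  {above(a), clear(a), near(a,b), near(b,a), near(b,c), near(c,b), near(e,e), near(f,f)}

grab(f,b); grab(c,f); move(b,c); grab(e,c)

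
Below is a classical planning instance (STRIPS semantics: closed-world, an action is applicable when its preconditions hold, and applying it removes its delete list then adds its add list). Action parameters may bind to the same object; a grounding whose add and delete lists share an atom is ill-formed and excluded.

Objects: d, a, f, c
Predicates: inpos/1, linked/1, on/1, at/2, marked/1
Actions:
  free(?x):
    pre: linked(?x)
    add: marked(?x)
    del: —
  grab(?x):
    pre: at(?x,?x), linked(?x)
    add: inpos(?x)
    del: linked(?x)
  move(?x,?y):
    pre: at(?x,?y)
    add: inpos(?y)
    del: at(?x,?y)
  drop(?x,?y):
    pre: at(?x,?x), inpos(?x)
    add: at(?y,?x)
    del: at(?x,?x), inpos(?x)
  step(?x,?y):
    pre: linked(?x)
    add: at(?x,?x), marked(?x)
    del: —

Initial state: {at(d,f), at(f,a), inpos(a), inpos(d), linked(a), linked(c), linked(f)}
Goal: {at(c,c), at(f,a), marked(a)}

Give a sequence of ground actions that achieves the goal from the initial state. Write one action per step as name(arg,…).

1. free(a)  →  {at(d,f), at(f,a), inpos(a), inpos(d), linked(a), linked(c), linked(f), marked(a)}
2. step(c,d)  →  {at(c,c), at(d,f), at(f,a), inpos(a), inpos(d), linked(a), linked(c), linked(f), marked(a), marked(c)}

free(a); step(c,d)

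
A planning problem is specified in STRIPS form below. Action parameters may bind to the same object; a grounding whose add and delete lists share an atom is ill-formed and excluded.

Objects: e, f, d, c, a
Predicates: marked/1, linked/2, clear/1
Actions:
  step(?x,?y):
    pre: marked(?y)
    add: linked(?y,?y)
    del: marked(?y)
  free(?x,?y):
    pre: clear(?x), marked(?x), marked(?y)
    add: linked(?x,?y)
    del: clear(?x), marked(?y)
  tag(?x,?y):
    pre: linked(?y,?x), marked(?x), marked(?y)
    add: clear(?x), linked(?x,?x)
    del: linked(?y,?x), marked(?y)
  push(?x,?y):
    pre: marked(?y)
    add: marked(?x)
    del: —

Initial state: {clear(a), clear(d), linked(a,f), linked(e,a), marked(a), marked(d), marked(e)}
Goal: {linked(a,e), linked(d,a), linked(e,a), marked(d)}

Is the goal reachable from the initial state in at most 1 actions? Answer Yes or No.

1. free(a,e)  →  {clear(d), linked(a,e), linked(a,f), linked(e,a), marked(a), marked(d)}
2. free(d,a)  →  {linked(a,e), linked(a,f), linked(d,a), linked(e,a), marked(d)}
optimal plan length = 2; 2 > 1

No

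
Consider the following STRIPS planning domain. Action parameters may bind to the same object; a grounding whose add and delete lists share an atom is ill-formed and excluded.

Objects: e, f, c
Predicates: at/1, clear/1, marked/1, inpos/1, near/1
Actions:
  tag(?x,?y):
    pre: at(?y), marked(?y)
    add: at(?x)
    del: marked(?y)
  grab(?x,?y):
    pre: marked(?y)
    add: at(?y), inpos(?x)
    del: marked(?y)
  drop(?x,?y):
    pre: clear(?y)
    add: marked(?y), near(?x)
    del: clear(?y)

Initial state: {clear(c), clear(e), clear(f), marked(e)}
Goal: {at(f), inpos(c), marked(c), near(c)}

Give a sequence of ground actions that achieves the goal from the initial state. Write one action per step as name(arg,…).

drop(e,f); grab(c,f); drop(c,c)

1. drop(e,f)  →  {clear(c), clear(e), marked(e), marked(f), near(e)}
2. grab(c,f)  →  {at(f), clear(c), clear(e), inpos(c), marked(e), near(e)}
3. drop(c,c)  →  {at(f), clear(e), inpos(c), marked(c), marked(e), near(c), near(e)}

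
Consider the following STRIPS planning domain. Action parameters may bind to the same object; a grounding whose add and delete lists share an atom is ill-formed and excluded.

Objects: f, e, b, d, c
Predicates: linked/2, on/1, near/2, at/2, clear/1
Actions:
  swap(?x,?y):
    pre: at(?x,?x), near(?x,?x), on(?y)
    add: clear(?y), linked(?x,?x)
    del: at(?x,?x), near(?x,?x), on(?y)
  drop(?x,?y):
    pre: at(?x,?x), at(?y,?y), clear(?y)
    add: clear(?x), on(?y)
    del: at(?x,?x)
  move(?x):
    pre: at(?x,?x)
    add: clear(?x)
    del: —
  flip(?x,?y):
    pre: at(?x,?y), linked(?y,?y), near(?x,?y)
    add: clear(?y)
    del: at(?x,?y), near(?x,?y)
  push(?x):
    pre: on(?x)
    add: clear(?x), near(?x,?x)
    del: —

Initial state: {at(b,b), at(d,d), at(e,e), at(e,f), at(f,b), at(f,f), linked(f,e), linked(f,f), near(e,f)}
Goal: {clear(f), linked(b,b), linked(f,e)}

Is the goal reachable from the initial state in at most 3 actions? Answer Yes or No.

1. move(b)  →  {at(b,b), at(d,d), at(e,e), at(e,f), at(f,b), at(f,f), clear(b), linked(f,e), linked(f,f), near(e,f)}
2. drop(f,b)  →  {at(b,b), at(d,d), at(e,e), at(e,f), at(f,b), clear(b), clear(f), linked(f,e), linked(f,f), near(e,f), on(b)}
3. push(b)  →  {at(b,b), at(d,d), at(e,e), at(e,f), at(f,b), clear(b), clear(f), linked(f,e), linked(f,f), near(b,b), near(e,f), on(b)}
4. swap(b,b)  →  {at(d,d), at(e,e), at(e,f), at(f,b), clear(b), clear(f), linked(b,b), linked(f,e), linked(f,f), near(e,f)}
optimal plan length = 4; 4 > 3

No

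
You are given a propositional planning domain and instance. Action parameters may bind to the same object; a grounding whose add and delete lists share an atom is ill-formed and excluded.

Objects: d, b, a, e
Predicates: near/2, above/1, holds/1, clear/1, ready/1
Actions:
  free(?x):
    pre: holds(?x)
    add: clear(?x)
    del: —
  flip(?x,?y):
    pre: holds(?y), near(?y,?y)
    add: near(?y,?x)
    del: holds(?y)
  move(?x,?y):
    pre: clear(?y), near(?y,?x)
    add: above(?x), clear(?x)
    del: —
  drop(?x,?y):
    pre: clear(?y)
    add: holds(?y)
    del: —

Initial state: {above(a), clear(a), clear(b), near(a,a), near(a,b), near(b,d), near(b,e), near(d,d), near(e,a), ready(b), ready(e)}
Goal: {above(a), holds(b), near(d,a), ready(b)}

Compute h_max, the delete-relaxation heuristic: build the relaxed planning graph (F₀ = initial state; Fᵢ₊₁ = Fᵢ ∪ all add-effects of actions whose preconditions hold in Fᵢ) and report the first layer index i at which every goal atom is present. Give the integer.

3

F0 = init (11 atoms)
F1 = F0 ∪ {above(b), above(d), above(e), clear(d), clear(e), holds(a), holds(b)}  (18 atoms)
F2 = F1 ∪ {holds(d), holds(e), near(a,d), near(a,e)}  (22 atoms)
F3 = F2 ∪ {near(d,a), near(d,b), near(d,e)}  (25 atoms)
goal ⊆ F3  ⇒  h_max = 3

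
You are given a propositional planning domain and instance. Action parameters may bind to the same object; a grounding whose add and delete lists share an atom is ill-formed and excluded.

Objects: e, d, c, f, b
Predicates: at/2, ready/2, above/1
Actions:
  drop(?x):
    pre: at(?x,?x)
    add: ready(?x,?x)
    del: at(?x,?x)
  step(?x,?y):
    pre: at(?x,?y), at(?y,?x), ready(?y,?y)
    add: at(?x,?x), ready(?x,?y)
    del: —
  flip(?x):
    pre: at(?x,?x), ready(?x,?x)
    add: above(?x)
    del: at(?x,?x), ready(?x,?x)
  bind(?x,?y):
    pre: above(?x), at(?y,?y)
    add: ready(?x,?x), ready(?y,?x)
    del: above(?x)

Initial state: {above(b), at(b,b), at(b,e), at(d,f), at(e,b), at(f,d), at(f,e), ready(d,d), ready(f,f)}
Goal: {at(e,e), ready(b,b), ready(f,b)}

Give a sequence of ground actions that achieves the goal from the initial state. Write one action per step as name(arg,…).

1. step(f,d)  →  {above(b), at(b,b), at(b,e), at(d,f), at(e,b), at(f,d), at(f,e), at(f,f), ready(d,d), ready(f,d), ready(f,f)}
2. bind(b,f)  →  {at(b,b), at(b,e), at(d,f), at(e,b), at(f,d), at(f,e), at(f,f), ready(b,b), ready(d,d), ready(f,b), ready(f,d), ready(f,f)}
3. step(e,b)  →  {at(b,b), at(b,e), at(d,f), at(e,b), at(e,e), at(f,d), at(f,e), at(f,f), ready(b,b), ready(d,d), ready(e,b), ready(f,b), ready(f,d), ready(f,f)}

step(f,d); bind(b,f); step(e,b)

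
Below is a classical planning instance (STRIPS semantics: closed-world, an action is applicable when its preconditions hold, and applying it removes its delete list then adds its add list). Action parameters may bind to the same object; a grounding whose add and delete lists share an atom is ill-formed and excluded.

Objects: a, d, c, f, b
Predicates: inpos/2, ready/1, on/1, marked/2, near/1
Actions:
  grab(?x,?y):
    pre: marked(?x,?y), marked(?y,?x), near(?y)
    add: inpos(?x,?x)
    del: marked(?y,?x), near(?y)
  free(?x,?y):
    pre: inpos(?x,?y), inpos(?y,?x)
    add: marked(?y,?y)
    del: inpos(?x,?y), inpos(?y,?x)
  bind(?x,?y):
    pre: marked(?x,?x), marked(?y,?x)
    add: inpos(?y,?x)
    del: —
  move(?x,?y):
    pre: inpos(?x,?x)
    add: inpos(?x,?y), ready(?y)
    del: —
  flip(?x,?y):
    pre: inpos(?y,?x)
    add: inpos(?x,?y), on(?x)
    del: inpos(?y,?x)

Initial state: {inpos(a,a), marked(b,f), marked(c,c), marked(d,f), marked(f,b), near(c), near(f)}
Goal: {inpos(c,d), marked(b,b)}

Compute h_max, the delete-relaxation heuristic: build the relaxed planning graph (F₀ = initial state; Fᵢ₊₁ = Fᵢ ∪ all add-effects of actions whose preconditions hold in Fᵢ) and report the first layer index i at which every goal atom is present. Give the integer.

F0 = init (7 atoms)
F1 = F0 ∪ {inpos(a,b), inpos(a,c), inpos(a,d), inpos(a,f), inpos(b,b), inpos(c,c), marked(a,a), ready(a), ready(b), ready(c), ready(d), ready(f)}  (19 atoms)
F2 = F1 ∪ {inpos(b,a), inpos(b,c), inpos(b,d), inpos(b,f), inpos(c,a), inpos(c,b), inpos(c,d), inpos(c,f), inpos(d,a), inpos(f,a), marked(b,b), on(b), on(c), on(d), on(f)}  (34 atoms)
goal ⊆ F2  ⇒  h_max = 2

2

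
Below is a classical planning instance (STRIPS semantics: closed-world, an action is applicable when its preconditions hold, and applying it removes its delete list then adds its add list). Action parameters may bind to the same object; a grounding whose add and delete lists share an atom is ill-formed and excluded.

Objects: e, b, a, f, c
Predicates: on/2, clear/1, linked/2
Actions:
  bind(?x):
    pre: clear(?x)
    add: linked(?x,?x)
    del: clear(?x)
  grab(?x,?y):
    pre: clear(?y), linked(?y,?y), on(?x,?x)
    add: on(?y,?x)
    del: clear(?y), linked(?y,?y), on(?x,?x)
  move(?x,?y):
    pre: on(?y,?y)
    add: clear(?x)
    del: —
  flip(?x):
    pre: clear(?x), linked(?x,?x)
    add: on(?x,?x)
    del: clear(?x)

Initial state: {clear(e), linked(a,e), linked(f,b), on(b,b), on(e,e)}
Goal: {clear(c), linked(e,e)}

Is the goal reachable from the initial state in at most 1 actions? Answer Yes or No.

1. bind(e)  →  {linked(a,e), linked(e,e), linked(f,b), on(b,b), on(e,e)}
2. move(c,e)  →  {clear(c), linked(a,e), linked(e,e), linked(f,b), on(b,b), on(e,e)}
optimal plan length = 2; 2 > 1

No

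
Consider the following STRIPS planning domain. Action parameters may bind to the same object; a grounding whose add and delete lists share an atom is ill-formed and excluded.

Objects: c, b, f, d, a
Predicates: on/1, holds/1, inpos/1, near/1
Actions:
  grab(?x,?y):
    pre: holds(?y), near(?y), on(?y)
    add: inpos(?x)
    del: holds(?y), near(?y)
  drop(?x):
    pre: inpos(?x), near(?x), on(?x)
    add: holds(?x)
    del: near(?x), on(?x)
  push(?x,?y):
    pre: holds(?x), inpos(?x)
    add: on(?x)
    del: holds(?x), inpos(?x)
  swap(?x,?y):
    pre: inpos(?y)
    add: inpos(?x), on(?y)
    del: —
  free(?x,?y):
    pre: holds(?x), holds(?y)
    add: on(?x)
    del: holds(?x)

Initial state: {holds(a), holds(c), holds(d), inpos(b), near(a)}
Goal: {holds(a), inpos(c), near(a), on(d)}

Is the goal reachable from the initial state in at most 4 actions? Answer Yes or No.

Yes

1. swap(c,b)  →  {holds(a), holds(c), holds(d), inpos(b), inpos(c), near(a), on(b)}
2. free(d,c)  →  {holds(a), holds(c), inpos(b), inpos(c), near(a), on(b), on(d)}
optimal plan length = 2; 2 ≤ 4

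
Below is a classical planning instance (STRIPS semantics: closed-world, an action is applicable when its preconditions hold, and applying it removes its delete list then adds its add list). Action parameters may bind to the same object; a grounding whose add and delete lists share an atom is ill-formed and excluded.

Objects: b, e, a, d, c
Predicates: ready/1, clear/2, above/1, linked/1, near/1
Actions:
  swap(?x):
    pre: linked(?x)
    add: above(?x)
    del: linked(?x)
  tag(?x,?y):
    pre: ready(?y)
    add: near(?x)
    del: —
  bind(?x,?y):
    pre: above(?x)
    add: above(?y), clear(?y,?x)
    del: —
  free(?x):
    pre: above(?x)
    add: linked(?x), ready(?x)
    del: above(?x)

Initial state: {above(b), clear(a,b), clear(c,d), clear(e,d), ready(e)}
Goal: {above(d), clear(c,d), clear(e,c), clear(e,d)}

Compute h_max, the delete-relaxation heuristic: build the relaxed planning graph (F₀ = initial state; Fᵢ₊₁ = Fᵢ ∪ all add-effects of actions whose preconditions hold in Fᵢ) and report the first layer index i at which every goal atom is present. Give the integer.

F0 = init (5 atoms)
F1 = F0 ∪ {above(a), above(c), above(d), above(e), clear(b,b), clear(c,b), clear(d,b), clear(e,b), linked(b), near(a), near(b), near(c), near(d), near(e), ready(b)}  (20 atoms)
F2 = F1 ∪ {clear(a,a), clear(a,c), clear(a,d), clear(a,e), clear(b,a), clear(b,c), clear(b,d), clear(b,e), clear(c,a), clear(c,c), clear(c,e), clear(d,a), clear(d,c), clear(d,d), clear(d,e), clear(e,a), clear(e,c), clear(e,e), linked(a), linked(c), linked(d), linked(e), ready(a), ready(c), ready(d)}  (45 atoms)
goal ⊆ F2  ⇒  h_max = 2

2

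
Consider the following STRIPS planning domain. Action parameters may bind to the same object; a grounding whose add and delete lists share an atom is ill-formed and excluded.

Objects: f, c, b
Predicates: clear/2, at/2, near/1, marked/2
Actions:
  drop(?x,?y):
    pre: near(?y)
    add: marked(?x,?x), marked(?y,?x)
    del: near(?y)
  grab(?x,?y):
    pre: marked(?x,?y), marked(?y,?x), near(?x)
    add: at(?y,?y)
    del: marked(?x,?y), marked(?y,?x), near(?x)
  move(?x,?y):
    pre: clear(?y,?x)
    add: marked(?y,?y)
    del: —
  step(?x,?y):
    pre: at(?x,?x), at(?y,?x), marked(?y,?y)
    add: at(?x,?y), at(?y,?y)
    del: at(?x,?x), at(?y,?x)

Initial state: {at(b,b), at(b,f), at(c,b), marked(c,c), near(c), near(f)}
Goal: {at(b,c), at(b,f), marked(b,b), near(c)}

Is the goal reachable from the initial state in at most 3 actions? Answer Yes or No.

1. drop(b,f)  →  {at(b,b), at(b,f), at(c,b), marked(b,b), marked(c,c), marked(f,b), near(c)}
2. step(b,c)  →  {at(b,c), at(b,f), at(c,c), marked(b,b), marked(c,c), marked(f,b), near(c)}
optimal plan length = 2; 2 ≤ 3

Yes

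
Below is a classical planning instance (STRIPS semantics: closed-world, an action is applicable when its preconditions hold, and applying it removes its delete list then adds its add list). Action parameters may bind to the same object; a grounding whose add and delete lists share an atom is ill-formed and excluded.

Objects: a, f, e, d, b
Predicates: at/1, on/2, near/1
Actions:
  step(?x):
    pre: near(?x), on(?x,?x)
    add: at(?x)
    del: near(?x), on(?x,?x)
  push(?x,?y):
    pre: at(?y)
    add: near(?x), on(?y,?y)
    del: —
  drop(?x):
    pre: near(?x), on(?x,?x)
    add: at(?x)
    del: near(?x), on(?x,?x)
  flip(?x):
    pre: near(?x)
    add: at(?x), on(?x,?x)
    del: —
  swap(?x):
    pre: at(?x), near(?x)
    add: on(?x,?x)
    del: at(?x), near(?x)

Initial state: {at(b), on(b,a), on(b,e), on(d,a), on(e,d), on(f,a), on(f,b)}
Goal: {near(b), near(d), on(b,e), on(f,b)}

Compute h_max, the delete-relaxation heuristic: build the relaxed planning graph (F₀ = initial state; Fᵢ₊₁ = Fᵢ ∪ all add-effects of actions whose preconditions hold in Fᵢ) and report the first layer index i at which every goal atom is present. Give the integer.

1

F0 = init (7 atoms)
F1 = F0 ∪ {near(a), near(b), near(d), near(e), near(f), on(b,b)}  (13 atoms)
goal ⊆ F1  ⇒  h_max = 1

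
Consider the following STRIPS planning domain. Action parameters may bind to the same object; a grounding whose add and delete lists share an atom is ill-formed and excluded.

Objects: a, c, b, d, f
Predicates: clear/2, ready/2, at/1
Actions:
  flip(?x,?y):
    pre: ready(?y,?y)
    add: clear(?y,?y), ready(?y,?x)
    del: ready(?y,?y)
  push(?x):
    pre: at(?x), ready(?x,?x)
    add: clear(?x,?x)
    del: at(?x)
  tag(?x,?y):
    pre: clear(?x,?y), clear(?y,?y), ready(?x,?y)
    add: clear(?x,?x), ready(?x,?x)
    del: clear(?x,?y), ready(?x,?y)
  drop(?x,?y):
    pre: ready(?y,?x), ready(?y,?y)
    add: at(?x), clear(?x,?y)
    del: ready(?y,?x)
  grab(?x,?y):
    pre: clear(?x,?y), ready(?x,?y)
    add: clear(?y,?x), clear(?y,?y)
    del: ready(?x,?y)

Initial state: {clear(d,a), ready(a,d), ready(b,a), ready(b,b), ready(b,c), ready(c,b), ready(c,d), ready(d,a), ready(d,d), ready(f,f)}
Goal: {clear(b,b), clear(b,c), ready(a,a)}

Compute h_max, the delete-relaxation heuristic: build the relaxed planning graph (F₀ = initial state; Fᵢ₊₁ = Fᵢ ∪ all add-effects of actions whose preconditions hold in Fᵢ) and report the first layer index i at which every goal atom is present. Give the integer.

2

F0 = init (10 atoms)
F1 = F0 ∪ {at(a), at(b), at(c), at(d), at(f), clear(a,a), clear(a,b), clear(a,d), clear(b,b), clear(c,b), clear(d,d), clear(f,f), ready(b,d), ready(b,f), ready(d,b), ready(d,c), ready(d,f), ready(f,a), ready(f,b), ready(f,c), ready(f,d)}  (31 atoms)
F2 = F1 ∪ {clear(a,f), clear(b,c), clear(b,d), clear(b,f), clear(c,c), clear(c,d), clear(c,f), clear(d,b), clear(d,f), clear(f,b), clear(f,d), ready(a,a), ready(c,c)}  (44 atoms)
goal ⊆ F2  ⇒  h_max = 2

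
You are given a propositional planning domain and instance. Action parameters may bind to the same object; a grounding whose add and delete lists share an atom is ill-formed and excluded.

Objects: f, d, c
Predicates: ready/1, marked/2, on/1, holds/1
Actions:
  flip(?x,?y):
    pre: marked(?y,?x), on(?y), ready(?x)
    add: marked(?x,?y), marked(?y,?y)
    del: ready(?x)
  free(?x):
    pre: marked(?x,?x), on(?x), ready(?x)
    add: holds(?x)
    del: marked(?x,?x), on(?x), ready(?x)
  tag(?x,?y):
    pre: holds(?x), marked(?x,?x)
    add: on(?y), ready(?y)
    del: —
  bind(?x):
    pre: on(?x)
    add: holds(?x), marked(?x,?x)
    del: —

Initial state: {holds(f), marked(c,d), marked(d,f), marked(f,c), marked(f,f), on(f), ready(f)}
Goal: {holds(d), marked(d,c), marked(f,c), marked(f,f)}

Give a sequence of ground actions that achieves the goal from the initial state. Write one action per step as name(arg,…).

tag(f,d); tag(f,c); flip(d,c); bind(d)

1. tag(f,d)  →  {holds(f), marked(c,d), marked(d,f), marked(f,c), marked(f,f), on(d), on(f), ready(d), ready(f)}
2. tag(f,c)  →  {holds(f), marked(c,d), marked(d,f), marked(f,c), marked(f,f), on(c), on(d), on(f), ready(c), ready(d), ready(f)}
3. flip(d,c)  →  {holds(f), marked(c,c), marked(c,d), marked(d,c), marked(d,f), marked(f,c), marked(f,f), on(c), on(d), on(f), ready(c), ready(f)}
4. bind(d)  →  {holds(d), holds(f), marked(c,c), marked(c,d), marked(d,c), marked(d,d), marked(d,f), marked(f,c), marked(f,f), on(c), on(d), on(f), ready(c), ready(f)}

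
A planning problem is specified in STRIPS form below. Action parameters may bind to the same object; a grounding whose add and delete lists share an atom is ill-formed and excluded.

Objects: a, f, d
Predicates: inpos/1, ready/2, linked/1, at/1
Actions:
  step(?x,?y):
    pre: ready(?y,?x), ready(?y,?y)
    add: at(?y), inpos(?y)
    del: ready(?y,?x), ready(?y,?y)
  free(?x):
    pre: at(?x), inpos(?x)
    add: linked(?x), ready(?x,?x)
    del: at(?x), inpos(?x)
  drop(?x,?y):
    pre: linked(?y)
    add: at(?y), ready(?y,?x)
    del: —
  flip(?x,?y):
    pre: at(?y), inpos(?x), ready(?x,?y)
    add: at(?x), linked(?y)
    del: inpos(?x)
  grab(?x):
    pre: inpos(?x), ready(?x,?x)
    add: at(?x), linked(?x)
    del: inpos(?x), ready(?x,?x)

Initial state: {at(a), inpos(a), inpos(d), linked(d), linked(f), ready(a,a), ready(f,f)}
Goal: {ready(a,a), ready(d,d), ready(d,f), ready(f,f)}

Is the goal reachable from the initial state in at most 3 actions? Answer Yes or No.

1. drop(f,d)  →  {at(a), at(d), inpos(a), inpos(d), linked(d), linked(f), ready(a,a), ready(d,f), ready(f,f)}
2. free(d)  →  {at(a), inpos(a), linked(d), linked(f), ready(a,a), ready(d,d), ready(d,f), ready(f,f)}
optimal plan length = 2; 2 ≤ 3

Yes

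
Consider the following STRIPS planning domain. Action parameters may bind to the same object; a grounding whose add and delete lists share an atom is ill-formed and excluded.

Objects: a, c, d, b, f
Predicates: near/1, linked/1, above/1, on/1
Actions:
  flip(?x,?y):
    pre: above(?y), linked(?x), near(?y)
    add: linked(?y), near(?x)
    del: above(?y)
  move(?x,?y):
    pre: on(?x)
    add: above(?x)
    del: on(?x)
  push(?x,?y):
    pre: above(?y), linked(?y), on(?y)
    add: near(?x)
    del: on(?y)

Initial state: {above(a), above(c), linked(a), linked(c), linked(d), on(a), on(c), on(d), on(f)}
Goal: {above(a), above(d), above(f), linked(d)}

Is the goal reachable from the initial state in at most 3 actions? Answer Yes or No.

Yes

1. move(d,a)  →  {above(a), above(c), above(d), linked(a), linked(c), linked(d), on(a), on(c), on(f)}
2. move(f,a)  →  {above(a), above(c), above(d), above(f), linked(a), linked(c), linked(d), on(a), on(c)}
optimal plan length = 2; 2 ≤ 3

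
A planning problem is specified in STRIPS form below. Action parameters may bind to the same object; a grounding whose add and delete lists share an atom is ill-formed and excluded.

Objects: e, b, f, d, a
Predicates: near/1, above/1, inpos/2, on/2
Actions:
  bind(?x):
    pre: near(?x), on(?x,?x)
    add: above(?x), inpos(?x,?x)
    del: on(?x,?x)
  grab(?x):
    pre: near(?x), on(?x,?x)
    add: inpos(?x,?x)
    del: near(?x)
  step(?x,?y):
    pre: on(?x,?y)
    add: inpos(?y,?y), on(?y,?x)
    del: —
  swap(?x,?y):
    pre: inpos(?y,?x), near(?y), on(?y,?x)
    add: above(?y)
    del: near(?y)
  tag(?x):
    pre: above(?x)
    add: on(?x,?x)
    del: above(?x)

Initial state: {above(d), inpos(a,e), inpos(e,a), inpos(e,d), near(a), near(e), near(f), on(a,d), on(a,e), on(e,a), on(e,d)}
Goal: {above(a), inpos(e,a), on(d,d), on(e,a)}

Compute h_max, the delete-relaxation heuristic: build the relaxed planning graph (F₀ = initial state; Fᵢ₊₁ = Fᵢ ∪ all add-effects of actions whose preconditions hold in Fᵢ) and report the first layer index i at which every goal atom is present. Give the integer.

1

F0 = init (11 atoms)
F1 = F0 ∪ {above(a), above(e), inpos(a,a), inpos(d,d), inpos(e,e), on(d,a), on(d,d), on(d,e)}  (19 atoms)
goal ⊆ F1  ⇒  h_max = 1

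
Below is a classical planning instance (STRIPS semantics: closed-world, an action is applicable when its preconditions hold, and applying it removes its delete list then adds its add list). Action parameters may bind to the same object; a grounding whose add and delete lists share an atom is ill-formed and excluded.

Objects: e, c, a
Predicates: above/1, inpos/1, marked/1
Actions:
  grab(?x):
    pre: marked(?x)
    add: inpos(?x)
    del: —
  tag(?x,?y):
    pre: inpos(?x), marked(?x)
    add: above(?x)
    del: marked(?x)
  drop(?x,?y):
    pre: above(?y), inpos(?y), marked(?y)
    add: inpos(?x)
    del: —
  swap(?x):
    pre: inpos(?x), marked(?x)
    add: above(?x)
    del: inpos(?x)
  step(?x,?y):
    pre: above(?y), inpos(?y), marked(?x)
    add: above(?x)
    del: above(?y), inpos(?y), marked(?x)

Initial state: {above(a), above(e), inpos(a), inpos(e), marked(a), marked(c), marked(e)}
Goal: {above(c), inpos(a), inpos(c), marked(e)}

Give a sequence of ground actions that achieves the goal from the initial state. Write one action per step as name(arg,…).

grab(c); tag(c,e)

1. grab(c)  →  {above(a), above(e), inpos(a), inpos(c), inpos(e), marked(a), marked(c), marked(e)}
2. tag(c,e)  →  {above(a), above(c), above(e), inpos(a), inpos(c), inpos(e), marked(a), marked(e)}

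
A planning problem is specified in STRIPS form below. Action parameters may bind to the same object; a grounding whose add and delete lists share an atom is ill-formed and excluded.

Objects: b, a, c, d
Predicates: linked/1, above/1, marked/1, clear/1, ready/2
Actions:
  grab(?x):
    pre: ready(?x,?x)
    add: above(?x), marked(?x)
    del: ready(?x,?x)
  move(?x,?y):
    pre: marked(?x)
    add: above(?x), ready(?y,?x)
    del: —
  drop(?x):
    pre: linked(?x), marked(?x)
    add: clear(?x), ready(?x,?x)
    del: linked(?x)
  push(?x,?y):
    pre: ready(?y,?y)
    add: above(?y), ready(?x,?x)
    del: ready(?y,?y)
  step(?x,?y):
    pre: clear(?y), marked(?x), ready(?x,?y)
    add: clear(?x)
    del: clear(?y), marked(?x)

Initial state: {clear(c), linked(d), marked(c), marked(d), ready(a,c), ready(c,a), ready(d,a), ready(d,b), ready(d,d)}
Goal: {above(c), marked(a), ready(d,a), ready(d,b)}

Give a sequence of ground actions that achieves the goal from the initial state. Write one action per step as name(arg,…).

move(c,b); push(a,d); grab(a)

1. move(c,b)  →  {above(c), clear(c), linked(d), marked(c), marked(d), ready(a,c), ready(b,c), ready(c,a), ready(d,a), ready(d,b), ready(d,d)}
2. push(a,d)  →  {above(c), above(d), clear(c), linked(d), marked(c), marked(d), ready(a,a), ready(a,c), ready(b,c), ready(c,a), ready(d,a), ready(d,b)}
3. grab(a)  →  {above(a), above(c), above(d), clear(c), linked(d), marked(a), marked(c), marked(d), ready(a,c), ready(b,c), ready(c,a), ready(d,a), ready(d,b)}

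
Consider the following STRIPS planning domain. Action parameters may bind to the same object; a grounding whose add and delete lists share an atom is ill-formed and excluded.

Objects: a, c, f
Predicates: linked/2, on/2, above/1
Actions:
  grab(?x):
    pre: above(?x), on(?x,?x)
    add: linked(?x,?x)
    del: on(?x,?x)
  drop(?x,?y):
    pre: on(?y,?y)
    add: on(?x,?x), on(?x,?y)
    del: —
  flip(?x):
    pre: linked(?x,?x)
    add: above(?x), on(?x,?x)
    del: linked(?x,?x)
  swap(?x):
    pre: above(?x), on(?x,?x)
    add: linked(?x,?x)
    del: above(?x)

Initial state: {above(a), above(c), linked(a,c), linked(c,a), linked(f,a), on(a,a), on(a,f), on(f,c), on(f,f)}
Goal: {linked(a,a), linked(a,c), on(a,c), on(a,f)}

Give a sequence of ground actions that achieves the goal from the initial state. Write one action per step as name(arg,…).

1. grab(a)  →  {above(a), above(c), linked(a,a), linked(a,c), linked(c,a), linked(f,a), on(a,f), on(f,c), on(f,f)}
2. drop(c,f)  →  {above(a), above(c), linked(a,a), linked(a,c), linked(c,a), linked(f,a), on(a,f), on(c,c), on(c,f), on(f,c), on(f,f)}
3. drop(a,c)  →  {above(a), above(c), linked(a,a), linked(a,c), linked(c,a), linked(f,a), on(a,a), on(a,c), on(a,f), on(c,c), on(c,f), on(f,c), on(f,f)}

grab(a); drop(c,f); drop(a,c)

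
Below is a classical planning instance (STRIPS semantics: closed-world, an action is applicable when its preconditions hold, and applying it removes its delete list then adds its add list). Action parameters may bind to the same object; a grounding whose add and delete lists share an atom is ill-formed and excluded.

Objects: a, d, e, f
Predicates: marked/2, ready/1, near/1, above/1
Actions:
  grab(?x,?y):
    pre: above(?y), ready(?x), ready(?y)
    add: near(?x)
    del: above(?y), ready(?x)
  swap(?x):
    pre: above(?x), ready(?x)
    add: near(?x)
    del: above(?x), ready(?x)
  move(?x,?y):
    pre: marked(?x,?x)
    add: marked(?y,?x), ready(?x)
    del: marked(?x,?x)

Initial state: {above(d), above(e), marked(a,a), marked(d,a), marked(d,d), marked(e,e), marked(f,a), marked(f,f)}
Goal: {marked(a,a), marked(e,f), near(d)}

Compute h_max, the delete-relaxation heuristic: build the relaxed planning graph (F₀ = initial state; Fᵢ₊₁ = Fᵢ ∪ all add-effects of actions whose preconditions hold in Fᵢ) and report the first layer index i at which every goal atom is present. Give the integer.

2

F0 = init (8 atoms)
F1 = F0 ∪ {marked(a,d), marked(a,e), marked(a,f), marked(d,e), marked(d,f), marked(e,a), marked(e,d), marked(e,f), marked(f,d), marked(f,e), ready(a), ready(d), ready(e), ready(f)}  (22 atoms)
F2 = F1 ∪ {near(a), near(d), near(e), near(f)}  (26 atoms)
goal ⊆ F2  ⇒  h_max = 2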